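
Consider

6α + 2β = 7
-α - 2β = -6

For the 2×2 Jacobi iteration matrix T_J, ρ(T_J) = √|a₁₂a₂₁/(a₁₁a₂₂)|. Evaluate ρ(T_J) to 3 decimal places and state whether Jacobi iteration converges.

0.408

a₁₂a₂₁/(a₁₁a₂₂) = (2)·(-1) / ((6)·(-2)) = 0.166667
ρ = √|0.166667| = √0.166667 = 0.408
ρ < 1, so Jacobi converges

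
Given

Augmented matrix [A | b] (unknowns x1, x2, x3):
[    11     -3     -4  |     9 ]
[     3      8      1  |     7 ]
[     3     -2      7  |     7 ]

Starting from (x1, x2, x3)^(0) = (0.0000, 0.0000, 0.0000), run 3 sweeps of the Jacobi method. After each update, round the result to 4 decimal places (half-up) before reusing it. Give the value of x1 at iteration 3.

1.2661

Iteration 1:
  x1 = (9 - (-3)·0.0000 - (-4)·0.0000) / (11) = 0.8182
  x2 = (7 - (3)·0.0000 - (1)·0.0000) / (8) = 0.8750
  x3 = (7 - (3)·0.0000 - (-2)·0.0000) / (7) = 1.0000
Iteration 2:
  x1 = (9 - (-3)·0.8750 - (-4)·1.0000) / (11) = 1.4205
  x2 = (7 - (3)·0.8182 - (1)·1.0000) / (8) = 0.4432
  x3 = (7 - (3)·0.8182 - (-2)·0.8750) / (7) = 0.8993
Iteration 3:
  x1 = (9 - (-3)·0.4432 - (-4)·0.8993) / (11) = 1.2661
  x2 = (7 - (3)·1.4205 - (1)·0.8993) / (8) = 0.2299
  x3 = (7 - (3)·1.4205 - (-2)·0.4432) / (7) = 0.5178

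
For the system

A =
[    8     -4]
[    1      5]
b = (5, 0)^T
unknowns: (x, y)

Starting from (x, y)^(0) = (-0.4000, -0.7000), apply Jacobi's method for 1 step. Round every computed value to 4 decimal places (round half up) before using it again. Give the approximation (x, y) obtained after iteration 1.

(0.2750, 0.0800)

Iteration 1:
  x = (5 - (-4)·-0.7000) / (8) = 0.2750
  y = (0 - (1)·-0.4000) / (5) = 0.0800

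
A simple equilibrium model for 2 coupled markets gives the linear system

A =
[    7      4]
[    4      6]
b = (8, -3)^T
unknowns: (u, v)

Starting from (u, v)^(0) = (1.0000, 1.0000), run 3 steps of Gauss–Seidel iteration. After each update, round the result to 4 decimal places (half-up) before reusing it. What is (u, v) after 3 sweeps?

(2.0557, -1.8705)

Iteration 1:
  u = (8 - (4)·1.0000) / (7) = 0.5714
  v = (-3 - (4)·0.5714) / (6) = -0.8809
Iteration 2:
  u = (8 - (4)·-0.8809) / (7) = 1.6462
  v = (-3 - (4)·1.6462) / (6) = -1.5975
Iteration 3:
  u = (8 - (4)·-1.5975) / (7) = 2.0557
  v = (-3 - (4)·2.0557) / (6) = -1.8705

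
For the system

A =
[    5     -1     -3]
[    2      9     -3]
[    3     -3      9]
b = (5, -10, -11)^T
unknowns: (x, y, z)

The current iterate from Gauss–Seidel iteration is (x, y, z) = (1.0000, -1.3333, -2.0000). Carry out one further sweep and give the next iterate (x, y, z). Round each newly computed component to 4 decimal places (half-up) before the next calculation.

One sweep:
  x = (5 - (-1)·-1.3333 - (-3)·-2.0000) / (5) = -0.4667
  y = (-10 - (2)·-0.4667 - (-3)·-2.0000) / (9) = -1.6741
  z = (-11 - (3)·-0.4667 - (-3)·-1.6741) / (9) = -1.6247

(-0.4667, -1.6741, -1.6247)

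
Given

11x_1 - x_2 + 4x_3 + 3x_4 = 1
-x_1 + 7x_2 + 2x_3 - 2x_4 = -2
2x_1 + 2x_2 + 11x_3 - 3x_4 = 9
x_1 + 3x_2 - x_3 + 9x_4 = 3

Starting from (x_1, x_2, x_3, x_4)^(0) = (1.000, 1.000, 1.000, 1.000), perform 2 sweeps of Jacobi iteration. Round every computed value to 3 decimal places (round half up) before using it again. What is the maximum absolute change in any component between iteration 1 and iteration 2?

Iteration 1:
  x_1 = (1 - (-1)·1.000 - (4)·1.000 - (3)·1.000) / (11) = -0.455
  x_2 = (-2 - (-1)·1.000 - (2)·1.000 - (-2)·1.000) / (7) = -0.143
  x_3 = (9 - (2)·1.000 - (2)·1.000 - (-3)·1.000) / (11) = 0.727
  x_4 = (3 - (1)·1.000 - (3)·1.000 - (-1)·1.000) / (9) = 0.000
Iteration 2:
  x_1 = (1 - (-1)·-0.143 - (4)·0.727 - (3)·0.000) / (11) = -0.186
  x_2 = (-2 - (-1)·-0.455 - (2)·0.727 - (-2)·0.000) / (7) = -0.558
  x_3 = (9 - (2)·-0.455 - (2)·-0.143 - (-3)·0.000) / (11) = 0.927
  x_4 = (3 - (1)·-0.455 - (3)·-0.143 - (-1)·0.727) / (9) = 0.512
Change: (0.269, -0.415, 0.200, 0.512) → max |·| = 0.512

0.512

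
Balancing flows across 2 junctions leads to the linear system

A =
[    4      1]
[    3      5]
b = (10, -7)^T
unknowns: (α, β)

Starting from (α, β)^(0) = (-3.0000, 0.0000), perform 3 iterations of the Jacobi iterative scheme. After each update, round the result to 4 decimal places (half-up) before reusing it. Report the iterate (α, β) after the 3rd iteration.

Iteration 1:
  α = (10 - (1)·0.0000) / (4) = 2.5000
  β = (-7 - (3)·-3.0000) / (5) = 0.4000
Iteration 2:
  α = (10 - (1)·0.4000) / (4) = 2.4000
  β = (-7 - (3)·2.5000) / (5) = -2.9000
Iteration 3:
  α = (10 - (1)·-2.9000) / (4) = 3.2250
  β = (-7 - (3)·2.4000) / (5) = -2.8400

(3.2250, -2.8400)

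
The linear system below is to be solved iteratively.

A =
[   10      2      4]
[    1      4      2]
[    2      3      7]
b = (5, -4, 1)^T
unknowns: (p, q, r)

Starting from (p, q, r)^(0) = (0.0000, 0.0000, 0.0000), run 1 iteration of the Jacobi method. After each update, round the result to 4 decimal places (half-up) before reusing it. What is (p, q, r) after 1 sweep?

(0.5000, -1.0000, 0.1429)

Iteration 1:
  p = (5 - (2)·0.0000 - (4)·0.0000) / (10) = 0.5000
  q = (-4 - (1)·0.0000 - (2)·0.0000) / (4) = -1.0000
  r = (1 - (2)·0.0000 - (3)·0.0000) / (7) = 0.1429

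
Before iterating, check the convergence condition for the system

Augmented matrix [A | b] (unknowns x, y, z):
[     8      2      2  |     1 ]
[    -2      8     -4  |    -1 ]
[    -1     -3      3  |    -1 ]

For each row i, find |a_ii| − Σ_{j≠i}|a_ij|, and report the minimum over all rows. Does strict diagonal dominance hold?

row 1: |8| − (2+2) = 4
row 2: |8| − (2+4) = 2
row 3: |3| − (1+3) = -1
minimum over rows = -1 → not strictly diagonally dominant

-1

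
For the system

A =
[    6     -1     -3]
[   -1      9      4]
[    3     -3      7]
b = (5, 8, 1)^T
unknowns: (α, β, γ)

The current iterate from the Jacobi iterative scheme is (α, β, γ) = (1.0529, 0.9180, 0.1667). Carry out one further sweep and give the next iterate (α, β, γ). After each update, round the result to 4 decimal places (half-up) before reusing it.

One sweep:
  α = (5 - (-1)·0.9180 - (-3)·0.1667) / (6) = 1.0697
  β = (8 - (-1)·1.0529 - (4)·0.1667) / (9) = 0.9318
  γ = (1 - (3)·1.0529 - (-3)·0.9180) / (7) = 0.0850

(1.0697, 0.9318, 0.0850)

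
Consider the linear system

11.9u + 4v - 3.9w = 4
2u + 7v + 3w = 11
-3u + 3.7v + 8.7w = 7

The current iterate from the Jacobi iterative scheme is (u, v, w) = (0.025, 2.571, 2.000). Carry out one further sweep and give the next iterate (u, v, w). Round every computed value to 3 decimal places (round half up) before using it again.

(0.127, 0.707, -0.280)

One sweep:
  u = (4 - (4)·2.571 - (-3.9)·2.000) / (11.9) = 0.127
  v = (11 - (2)·0.025 - (3)·2.000) / (7) = 0.707
  w = (7 - (-3)·0.025 - (3.7)·2.571) / (8.7) = -0.280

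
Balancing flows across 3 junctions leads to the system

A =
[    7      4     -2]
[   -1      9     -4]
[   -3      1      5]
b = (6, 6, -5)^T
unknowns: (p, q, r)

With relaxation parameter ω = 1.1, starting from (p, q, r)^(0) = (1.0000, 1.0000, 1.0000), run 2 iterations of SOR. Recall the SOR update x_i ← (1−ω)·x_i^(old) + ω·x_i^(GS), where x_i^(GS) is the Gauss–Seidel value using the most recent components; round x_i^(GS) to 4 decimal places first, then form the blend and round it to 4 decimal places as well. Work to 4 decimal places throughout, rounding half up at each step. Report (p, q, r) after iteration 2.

Iteration 1:
  p: GS value = (6 - (4)·1.0000 - (-2)·1.0000) / (7) = 0.5714;  p ← (1−ω)·1.0000 + ω·0.5714 = 0.5285
  q: GS value = (6 - (-1)·0.5285 - (-4)·1.0000) / (9) = 1.1698;  q ← (1−ω)·1.0000 + ω·1.1698 = 1.1868
  r: GS value = (-5 - (-3)·0.5285 - (1)·1.1868) / (5) = -0.9203;  r ← (1−ω)·1.0000 + ω·-0.9203 = -1.1123
Iteration 2:
  p: GS value = (6 - (4)·1.1868 - (-2)·-1.1123) / (7) = -0.1388;  p ← (1−ω)·0.5285 + ω·-0.1388 = -0.2055
  q: GS value = (6 - (-1)·-0.2055 - (-4)·-1.1123) / (9) = 0.1495;  q ← (1−ω)·1.1868 + ω·0.1495 = 0.0458
  r: GS value = (-5 - (-3)·-0.2055 - (1)·0.0458) / (5) = -1.1325;  r ← (1−ω)·-1.1123 + ω·-1.1325 = -1.1345

(-0.2055, 0.0458, -1.1345)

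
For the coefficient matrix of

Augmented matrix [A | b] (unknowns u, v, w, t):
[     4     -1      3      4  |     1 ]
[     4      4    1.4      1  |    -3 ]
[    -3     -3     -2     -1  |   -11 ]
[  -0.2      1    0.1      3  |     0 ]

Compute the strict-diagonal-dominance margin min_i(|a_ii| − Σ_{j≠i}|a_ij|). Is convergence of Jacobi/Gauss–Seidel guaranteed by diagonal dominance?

-5

row 1: |4| − (1+3+4) = -4
row 2: |4| − (4+1.4+1) = -2.4
row 3: |-2| − (3+3+1) = -5
row 4: |3| − (0.2+1+0.1) = 1.7
minimum over rows = -5 → not strictly diagonally dominant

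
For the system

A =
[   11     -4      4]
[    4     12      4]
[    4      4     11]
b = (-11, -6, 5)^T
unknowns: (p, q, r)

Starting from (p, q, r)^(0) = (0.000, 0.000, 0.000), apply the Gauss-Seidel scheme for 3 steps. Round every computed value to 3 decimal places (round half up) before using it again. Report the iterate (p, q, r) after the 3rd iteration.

Iteration 1:
  p = (-11 - (-4)·0.000 - (4)·0.000) / (11) = -1.000
  q = (-6 - (4)·-1.000 - (4)·0.000) / (12) = -0.167
  r = (5 - (4)·-1.000 - (4)·-0.167) / (11) = 0.879
Iteration 2:
  p = (-11 - (-4)·-0.167 - (4)·0.879) / (11) = -1.380
  q = (-6 - (4)·-1.380 - (4)·0.879) / (12) = -0.333
  r = (5 - (4)·-1.380 - (4)·-0.333) / (11) = 1.077
Iteration 3:
  p = (-11 - (-4)·-0.333 - (4)·1.077) / (11) = -1.513
  q = (-6 - (4)·-1.513 - (4)·1.077) / (12) = -0.355
  r = (5 - (4)·-1.513 - (4)·-0.355) / (11) = 1.134

(-1.513, -0.355, 1.134)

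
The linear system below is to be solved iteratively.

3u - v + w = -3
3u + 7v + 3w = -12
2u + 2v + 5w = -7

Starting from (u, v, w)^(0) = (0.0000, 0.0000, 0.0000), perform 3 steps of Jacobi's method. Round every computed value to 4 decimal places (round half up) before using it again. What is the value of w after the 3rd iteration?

Iteration 1:
  u = (-3 - (-1)·0.0000 - (1)·0.0000) / (3) = -1.0000
  v = (-12 - (3)·0.0000 - (3)·0.0000) / (7) = -1.7143
  w = (-7 - (2)·0.0000 - (2)·0.0000) / (5) = -1.4000
Iteration 2:
  u = (-3 - (-1)·-1.7143 - (1)·-1.4000) / (3) = -1.1048
  v = (-12 - (3)·-1.0000 - (3)·-1.4000) / (7) = -0.6857
  w = (-7 - (2)·-1.0000 - (2)·-1.7143) / (5) = -0.3143
Iteration 3:
  u = (-3 - (-1)·-0.6857 - (1)·-0.3143) / (3) = -1.1238
  v = (-12 - (3)·-1.1048 - (3)·-0.3143) / (7) = -1.1061
  w = (-7 - (2)·-1.1048 - (2)·-0.6857) / (5) = -0.6838

-0.6838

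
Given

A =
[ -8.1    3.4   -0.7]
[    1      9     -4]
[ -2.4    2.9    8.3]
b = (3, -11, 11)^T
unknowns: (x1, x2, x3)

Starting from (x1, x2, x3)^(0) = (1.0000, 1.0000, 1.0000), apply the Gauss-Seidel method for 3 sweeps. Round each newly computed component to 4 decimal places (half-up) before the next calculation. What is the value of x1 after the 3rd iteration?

-0.6555

Iteration 1:
  x1 = (3 - (3.4)·1.0000 - (-0.7)·1.0000) / (-8.1) = -0.0370
  x2 = (-11 - (1)·-0.0370 - (-4)·1.0000) / (9) = -0.7737
  x3 = (11 - (-2.4)·-0.0370 - (2.9)·-0.7737) / (8.3) = 1.5849
Iteration 2:
  x1 = (3 - (3.4)·-0.7737 - (-0.7)·1.5849) / (-8.1) = -0.8321
  x2 = (-11 - (1)·-0.8321 - (-4)·1.5849) / (9) = -0.4254
  x3 = (11 - (-2.4)·-0.8321 - (2.9)·-0.4254) / (8.3) = 1.2333
Iteration 3:
  x1 = (3 - (3.4)·-0.4254 - (-0.7)·1.2333) / (-8.1) = -0.6555
  x2 = (-11 - (1)·-0.6555 - (-4)·1.2333) / (9) = -0.6013
  x3 = (11 - (-2.4)·-0.6555 - (2.9)·-0.6013) / (8.3) = 1.3459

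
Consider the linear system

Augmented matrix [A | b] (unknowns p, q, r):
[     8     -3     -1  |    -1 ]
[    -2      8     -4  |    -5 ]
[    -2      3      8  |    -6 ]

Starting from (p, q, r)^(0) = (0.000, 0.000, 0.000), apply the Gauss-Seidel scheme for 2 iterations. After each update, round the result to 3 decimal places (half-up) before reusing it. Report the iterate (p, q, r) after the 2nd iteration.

Iteration 1:
  p = (-1 - (-3)·0.000 - (-1)·0.000) / (8) = -0.125
  q = (-5 - (-2)·-0.125 - (-4)·0.000) / (8) = -0.656
  r = (-6 - (-2)·-0.125 - (3)·-0.656) / (8) = -0.535
Iteration 2:
  p = (-1 - (-3)·-0.656 - (-1)·-0.535) / (8) = -0.438
  q = (-5 - (-2)·-0.438 - (-4)·-0.535) / (8) = -1.002
  r = (-6 - (-2)·-0.438 - (3)·-1.002) / (8) = -0.484

(-0.438, -1.002, -0.484)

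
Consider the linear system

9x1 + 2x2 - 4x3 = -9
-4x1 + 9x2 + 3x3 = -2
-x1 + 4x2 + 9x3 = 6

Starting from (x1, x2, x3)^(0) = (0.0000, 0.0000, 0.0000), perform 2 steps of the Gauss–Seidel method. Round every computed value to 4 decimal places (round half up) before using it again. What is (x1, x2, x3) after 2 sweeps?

(-0.4732, -0.7165, 0.9325)

Iteration 1:
  x1 = (-9 - (2)·0.0000 - (-4)·0.0000) / (9) = -1.0000
  x2 = (-2 - (-4)·-1.0000 - (3)·0.0000) / (9) = -0.6667
  x3 = (6 - (-1)·-1.0000 - (4)·-0.6667) / (9) = 0.8519
Iteration 2:
  x1 = (-9 - (2)·-0.6667 - (-4)·0.8519) / (9) = -0.4732
  x2 = (-2 - (-4)·-0.4732 - (3)·0.8519) / (9) = -0.7165
  x3 = (6 - (-1)·-0.4732 - (4)·-0.7165) / (9) = 0.9325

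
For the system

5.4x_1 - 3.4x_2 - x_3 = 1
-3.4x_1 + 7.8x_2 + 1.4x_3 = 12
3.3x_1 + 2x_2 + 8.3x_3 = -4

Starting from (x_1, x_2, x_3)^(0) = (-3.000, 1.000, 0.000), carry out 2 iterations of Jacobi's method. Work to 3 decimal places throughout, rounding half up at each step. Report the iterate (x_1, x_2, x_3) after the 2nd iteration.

Iteration 1:
  x_1 = (1 - (-3.4)·1.000 - (-1)·0.000) / (5.4) = 0.815
  x_2 = (12 - (-3.4)·-3.000 - (1.4)·0.000) / (7.8) = 0.231
  x_3 = (-4 - (3.3)·-3.000 - (2)·1.000) / (8.3) = 0.470
Iteration 2:
  x_1 = (1 - (-3.4)·0.231 - (-1)·0.470) / (5.4) = 0.418
  x_2 = (12 - (-3.4)·0.815 - (1.4)·0.470) / (7.8) = 1.809
  x_3 = (-4 - (3.3)·0.815 - (2)·0.231) / (8.3) = -0.862

(0.418, 1.809, -0.862)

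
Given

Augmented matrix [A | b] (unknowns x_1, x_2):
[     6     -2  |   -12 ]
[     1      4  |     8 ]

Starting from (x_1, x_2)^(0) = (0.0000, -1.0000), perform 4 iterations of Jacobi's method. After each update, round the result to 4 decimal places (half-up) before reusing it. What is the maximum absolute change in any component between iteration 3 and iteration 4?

Iteration 1:
  x_1 = (-12 - (-2)·-1.0000) / (6) = -2.3333
  x_2 = (8 - (1)·0.0000) / (4) = 2.0000
Iteration 2:
  x_1 = (-12 - (-2)·2.0000) / (6) = -1.3333
  x_2 = (8 - (1)·-2.3333) / (4) = 2.5833
Iteration 3:
  x_1 = (-12 - (-2)·2.5833) / (6) = -1.1389
  x_2 = (8 - (1)·-1.3333) / (4) = 2.3333
Iteration 4:
  x_1 = (-12 - (-2)·2.3333) / (6) = -1.2222
  x_2 = (8 - (1)·-1.1389) / (4) = 2.2847
Change: (-0.0833, -0.0486) → max |·| = 0.0833

0.0833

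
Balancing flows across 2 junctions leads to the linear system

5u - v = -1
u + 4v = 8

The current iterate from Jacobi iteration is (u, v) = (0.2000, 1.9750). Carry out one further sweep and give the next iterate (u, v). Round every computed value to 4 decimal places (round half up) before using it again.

(0.1950, 1.9500)

One sweep:
  u = (-1 - (-1)·1.9750) / (5) = 0.1950
  v = (8 - (1)·0.2000) / (4) = 1.9500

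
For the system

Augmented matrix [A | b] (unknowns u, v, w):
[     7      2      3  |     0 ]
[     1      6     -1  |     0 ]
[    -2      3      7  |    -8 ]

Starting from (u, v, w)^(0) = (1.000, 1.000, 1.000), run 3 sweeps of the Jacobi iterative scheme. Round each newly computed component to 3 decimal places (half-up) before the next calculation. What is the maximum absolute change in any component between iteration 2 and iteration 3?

0.402

Iteration 1:
  u = (0 - (2)·1.000 - (3)·1.000) / (7) = -0.714
  v = (0 - (1)·1.000 - (-1)·1.000) / (6) = 0.000
  w = (-8 - (-2)·1.000 - (3)·1.000) / (7) = -1.286
Iteration 2:
  u = (0 - (2)·0.000 - (3)·-1.286) / (7) = 0.551
  v = (0 - (1)·-0.714 - (-1)·-1.286) / (6) = -0.095
  w = (-8 - (-2)·-0.714 - (3)·0.000) / (7) = -1.347
Iteration 3:
  u = (0 - (2)·-0.095 - (3)·-1.347) / (7) = 0.604
  v = (0 - (1)·0.551 - (-1)·-1.347) / (6) = -0.316
  w = (-8 - (-2)·0.551 - (3)·-0.095) / (7) = -0.945
Change: (0.053, -0.221, 0.402) → max |·| = 0.402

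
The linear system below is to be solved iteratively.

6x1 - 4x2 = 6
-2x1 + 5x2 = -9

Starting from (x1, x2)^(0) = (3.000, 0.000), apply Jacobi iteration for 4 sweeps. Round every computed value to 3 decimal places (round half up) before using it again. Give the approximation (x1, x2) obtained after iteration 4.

(-0.040, -1.773)

Iteration 1:
  x1 = (6 - (-4)·0.000) / (6) = 1.000
  x2 = (-9 - (-2)·3.000) / (5) = -0.600
Iteration 2:
  x1 = (6 - (-4)·-0.600) / (6) = 0.600
  x2 = (-9 - (-2)·1.000) / (5) = -1.400
Iteration 3:
  x1 = (6 - (-4)·-1.400) / (6) = 0.067
  x2 = (-9 - (-2)·0.600) / (5) = -1.560
Iteration 4:
  x1 = (6 - (-4)·-1.560) / (6) = -0.040
  x2 = (-9 - (-2)·0.067) / (5) = -1.773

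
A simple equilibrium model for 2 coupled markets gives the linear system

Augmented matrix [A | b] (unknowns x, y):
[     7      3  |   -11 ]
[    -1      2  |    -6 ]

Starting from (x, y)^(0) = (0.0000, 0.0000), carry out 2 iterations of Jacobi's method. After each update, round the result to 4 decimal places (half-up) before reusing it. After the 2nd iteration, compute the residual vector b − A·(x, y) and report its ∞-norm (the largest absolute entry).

Iteration 1:
  x = (-11 - (3)·0.0000) / (7) = -1.5714
  y = (-6 - (-1)·0.0000) / (2) = -3.0000
Iteration 2:
  x = (-11 - (3)·-3.0000) / (7) = -0.2857
  y = (-6 - (-1)·-1.5714) / (2) = -3.7857
Residual b − A·x = (2.3570, 1.2857); ∞-norm = 2.3570

2.3570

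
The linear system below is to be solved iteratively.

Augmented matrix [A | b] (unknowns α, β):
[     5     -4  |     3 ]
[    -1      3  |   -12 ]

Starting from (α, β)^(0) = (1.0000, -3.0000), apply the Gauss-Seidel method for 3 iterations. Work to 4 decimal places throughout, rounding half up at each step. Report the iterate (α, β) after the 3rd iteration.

Iteration 1:
  α = (3 - (-4)·-3.0000) / (5) = -1.8000
  β = (-12 - (-1)·-1.8000) / (3) = -4.6000
Iteration 2:
  α = (3 - (-4)·-4.6000) / (5) = -3.0800
  β = (-12 - (-1)·-3.0800) / (3) = -5.0267
Iteration 3:
  α = (3 - (-4)·-5.0267) / (5) = -3.4214
  β = (-12 - (-1)·-3.4214) / (3) = -5.1405

(-3.4214, -5.1405)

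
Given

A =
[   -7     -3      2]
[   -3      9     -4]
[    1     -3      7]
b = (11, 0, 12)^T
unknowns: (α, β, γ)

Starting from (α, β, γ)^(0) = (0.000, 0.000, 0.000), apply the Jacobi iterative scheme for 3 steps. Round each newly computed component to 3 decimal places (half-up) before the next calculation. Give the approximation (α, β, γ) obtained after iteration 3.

(-1.119, 0.501, 1.971)

Iteration 1:
  α = (11 - (-3)·0.000 - (2)·0.000) / (-7) = -1.571
  β = (0 - (-3)·0.000 - (-4)·0.000) / (9) = 0.000
  γ = (12 - (1)·0.000 - (-3)·0.000) / (7) = 1.714
Iteration 2:
  α = (11 - (-3)·0.000 - (2)·1.714) / (-7) = -1.082
  β = (0 - (-3)·-1.571 - (-4)·1.714) / (9) = 0.238
  γ = (12 - (1)·-1.571 - (-3)·0.000) / (7) = 1.939
Iteration 3:
  α = (11 - (-3)·0.238 - (2)·1.939) / (-7) = -1.119
  β = (0 - (-3)·-1.082 - (-4)·1.939) / (9) = 0.501
  γ = (12 - (1)·-1.082 - (-3)·0.238) / (7) = 1.971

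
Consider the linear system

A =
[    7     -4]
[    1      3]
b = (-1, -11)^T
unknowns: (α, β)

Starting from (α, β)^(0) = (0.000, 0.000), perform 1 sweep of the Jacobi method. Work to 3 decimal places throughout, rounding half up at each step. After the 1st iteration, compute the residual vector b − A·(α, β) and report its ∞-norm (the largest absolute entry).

14.667

Iteration 1:
  α = (-1 - (-4)·0.000) / (7) = -0.143
  β = (-11 - (1)·0.000) / (3) = -3.667
Residual b − A·x = (-14.667, 0.144); ∞-norm = 14.667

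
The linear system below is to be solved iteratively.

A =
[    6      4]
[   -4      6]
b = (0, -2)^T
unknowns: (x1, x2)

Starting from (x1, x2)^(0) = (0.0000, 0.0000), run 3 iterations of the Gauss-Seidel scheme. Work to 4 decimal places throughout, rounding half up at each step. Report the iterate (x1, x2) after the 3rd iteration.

(0.1235, -0.2510)

Iteration 1:
  x1 = (0 - (4)·0.0000) / (6) = 0.0000
  x2 = (-2 - (-4)·0.0000) / (6) = -0.3333
Iteration 2:
  x1 = (0 - (4)·-0.3333) / (6) = 0.2222
  x2 = (-2 - (-4)·0.2222) / (6) = -0.1852
Iteration 3:
  x1 = (0 - (4)·-0.1852) / (6) = 0.1235
  x2 = (-2 - (-4)·0.1235) / (6) = -0.2510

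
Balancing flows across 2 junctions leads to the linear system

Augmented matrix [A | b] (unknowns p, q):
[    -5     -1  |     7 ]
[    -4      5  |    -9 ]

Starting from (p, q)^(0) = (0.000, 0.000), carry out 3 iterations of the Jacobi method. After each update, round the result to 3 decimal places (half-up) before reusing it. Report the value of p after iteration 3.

Iteration 1:
  p = (7 - (-1)·0.000) / (-5) = -1.400
  q = (-9 - (-4)·0.000) / (5) = -1.800
Iteration 2:
  p = (7 - (-1)·-1.800) / (-5) = -1.040
  q = (-9 - (-4)·-1.400) / (5) = -2.920
Iteration 3:
  p = (7 - (-1)·-2.920) / (-5) = -0.816
  q = (-9 - (-4)·-1.040) / (5) = -2.632

-0.816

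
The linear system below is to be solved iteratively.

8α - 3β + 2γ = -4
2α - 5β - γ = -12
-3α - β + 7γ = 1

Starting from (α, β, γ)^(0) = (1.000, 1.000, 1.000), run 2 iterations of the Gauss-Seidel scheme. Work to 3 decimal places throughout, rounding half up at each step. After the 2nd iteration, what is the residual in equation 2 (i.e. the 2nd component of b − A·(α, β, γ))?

Iteration 1:
  α = (-4 - (-3)·1.000 - (2)·1.000) / (8) = -0.375
  β = (-12 - (2)·-0.375 - (-1)·1.000) / (-5) = 2.050
  γ = (1 - (-3)·-0.375 - (-1)·2.050) / (7) = 0.275
Iteration 2:
  α = (-4 - (-3)·2.050 - (2)·0.275) / (8) = 0.200
  β = (-12 - (2)·0.200 - (-1)·0.275) / (-5) = 2.425
  γ = (1 - (-3)·0.200 - (-1)·2.425) / (7) = 0.575
Residual b − A·x = (0.525, 0.300, 0.000)

0.300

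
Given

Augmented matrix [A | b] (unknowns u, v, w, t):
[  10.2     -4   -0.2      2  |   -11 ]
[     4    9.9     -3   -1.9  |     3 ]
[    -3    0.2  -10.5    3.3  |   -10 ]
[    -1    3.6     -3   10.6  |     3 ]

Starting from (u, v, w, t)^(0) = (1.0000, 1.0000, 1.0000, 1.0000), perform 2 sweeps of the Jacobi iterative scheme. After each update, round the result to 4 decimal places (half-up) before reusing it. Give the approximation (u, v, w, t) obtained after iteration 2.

Iteration 1:
  u = (-11 - (-4)·1.0000 - (-0.2)·1.0000 - (2)·1.0000) / (10.2) = -0.8627
  v = (3 - (4)·1.0000 - (-3)·1.0000 - (-1.9)·1.0000) / (9.9) = 0.3939
  w = (-10 - (-3)·1.0000 - (0.2)·1.0000 - (3.3)·1.0000) / (-10.5) = 1.0000
  t = (3 - (-1)·1.0000 - (3.6)·1.0000 - (-3)·1.0000) / (10.6) = 0.3208
Iteration 2:
  u = (-11 - (-4)·0.3939 - (-0.2)·1.0000 - (2)·0.3208) / (10.2) = -0.9673
  v = (3 - (4)·-0.8627 - (-3)·1.0000 - (-1.9)·0.3208) / (9.9) = 1.0162
  w = (-10 - (-3)·-0.8627 - (0.2)·0.3939 - (3.3)·0.3208) / (-10.5) = 1.3072
  t = (3 - (-1)·-0.8627 - (3.6)·0.3939 - (-3)·1.0000) / (10.6) = 0.3509

(-0.9673, 1.0162, 1.3072, 0.3509)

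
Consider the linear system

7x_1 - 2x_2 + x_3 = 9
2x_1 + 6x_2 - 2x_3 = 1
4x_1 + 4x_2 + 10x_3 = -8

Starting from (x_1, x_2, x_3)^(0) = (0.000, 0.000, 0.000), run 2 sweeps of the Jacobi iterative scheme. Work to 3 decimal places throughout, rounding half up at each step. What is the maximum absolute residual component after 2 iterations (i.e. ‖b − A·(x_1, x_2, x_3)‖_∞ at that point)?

2.134

Iteration 1:
  x_1 = (9 - (-2)·0.000 - (1)·0.000) / (7) = 1.286
  x_2 = (1 - (2)·0.000 - (-2)·0.000) / (6) = 0.167
  x_3 = (-8 - (4)·0.000 - (4)·0.000) / (10) = -0.800
Iteration 2:
  x_1 = (9 - (-2)·0.167 - (1)·-0.800) / (7) = 1.448
  x_2 = (1 - (2)·1.286 - (-2)·-0.800) / (6) = -0.529
  x_3 = (-8 - (4)·1.286 - (4)·0.167) / (10) = -1.381
Residual b − A·x = (-0.813, -1.484, 2.134); ∞-norm = 2.134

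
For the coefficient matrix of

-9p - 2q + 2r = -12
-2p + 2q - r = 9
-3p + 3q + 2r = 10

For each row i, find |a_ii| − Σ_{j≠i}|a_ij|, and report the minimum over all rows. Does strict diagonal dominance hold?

row 1: |-9| − (2+2) = 5
row 2: |2| − (2+1) = -1
row 3: |2| − (3+3) = -4
minimum over rows = -4 → not strictly diagonally dominant

-4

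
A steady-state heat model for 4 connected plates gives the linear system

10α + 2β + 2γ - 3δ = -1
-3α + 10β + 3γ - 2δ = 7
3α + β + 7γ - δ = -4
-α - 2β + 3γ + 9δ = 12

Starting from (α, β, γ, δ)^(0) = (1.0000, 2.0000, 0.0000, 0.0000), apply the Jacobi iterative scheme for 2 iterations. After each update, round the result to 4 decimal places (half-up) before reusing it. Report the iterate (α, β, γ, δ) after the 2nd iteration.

(0.5238, 1.3135, -0.2302, 1.9286)

Iteration 1:
  α = (-1 - (2)·2.0000 - (2)·0.0000 - (-3)·0.0000) / (10) = -0.5000
  β = (7 - (-3)·1.0000 - (3)·0.0000 - (-2)·0.0000) / (10) = 1.0000
  γ = (-4 - (3)·1.0000 - (1)·2.0000 - (-1)·0.0000) / (7) = -1.2857
  δ = (12 - (-1)·1.0000 - (-2)·2.0000 - (3)·0.0000) / (9) = 1.8889
Iteration 2:
  α = (-1 - (2)·1.0000 - (2)·-1.2857 - (-3)·1.8889) / (10) = 0.5238
  β = (7 - (-3)·-0.5000 - (3)·-1.2857 - (-2)·1.8889) / (10) = 1.3135
  γ = (-4 - (3)·-0.5000 - (1)·1.0000 - (-1)·1.8889) / (7) = -0.2302
  δ = (12 - (-1)·-0.5000 - (-2)·1.0000 - (3)·-1.2857) / (9) = 1.9286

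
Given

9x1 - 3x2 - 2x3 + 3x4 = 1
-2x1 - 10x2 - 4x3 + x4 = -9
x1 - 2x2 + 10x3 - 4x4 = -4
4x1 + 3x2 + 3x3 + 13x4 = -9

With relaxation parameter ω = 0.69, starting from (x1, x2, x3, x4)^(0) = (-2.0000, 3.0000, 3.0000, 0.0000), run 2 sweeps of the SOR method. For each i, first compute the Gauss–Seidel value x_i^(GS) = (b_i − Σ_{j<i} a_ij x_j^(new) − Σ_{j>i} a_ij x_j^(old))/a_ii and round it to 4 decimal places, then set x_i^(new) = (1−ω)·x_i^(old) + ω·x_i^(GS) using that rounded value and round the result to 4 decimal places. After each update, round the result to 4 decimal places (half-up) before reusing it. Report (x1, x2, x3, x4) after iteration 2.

(0.7077, 0.4716, -0.2689, -0.9143)

Iteration 1:
  x1: GS value = (1 - (-3)·3.0000 - (-2)·3.0000 - (3)·0.0000) / (9) = 1.7778;  x1 ← (1−ω)·-2.0000 + ω·1.7778 = 0.6067
  x2: GS value = (-9 - (-2)·0.6067 - (-4)·3.0000 - (1)·0.0000) / (-10) = -0.4213;  x2 ← (1−ω)·3.0000 + ω·-0.4213 = 0.6393
  x3: GS value = (-4 - (1)·0.6067 - (-2)·0.6393 - (-4)·0.0000) / (10) = -0.3328;  x3 ← (1−ω)·3.0000 + ω·-0.3328 = 0.7004
  x4: GS value = (-9 - (4)·0.6067 - (3)·0.6393 - (3)·0.7004) / (13) = -1.1881;  x4 ← (1−ω)·0.0000 + ω·-1.1881 = -0.8198
Iteration 2:
  x1: GS value = (1 - (-3)·0.6393 - (-2)·0.7004 - (3)·-0.8198) / (9) = 0.7531;  x1 ← (1−ω)·0.6067 + ω·0.7531 = 0.7077
  x2: GS value = (-9 - (-2)·0.7077 - (-4)·0.7004 - (1)·-0.8198) / (-10) = 0.3963;  x2 ← (1−ω)·0.6393 + ω·0.3963 = 0.4716
  x3: GS value = (-4 - (1)·0.7077 - (-2)·0.4716 - (-4)·-0.8198) / (10) = -0.7044;  x3 ← (1−ω)·0.7004 + ω·-0.7044 = -0.2689
  x4: GS value = (-9 - (4)·0.7077 - (3)·0.4716 - (3)·-0.2689) / (13) = -0.9568;  x4 ← (1−ω)·-0.8198 + ω·-0.9568 = -0.9143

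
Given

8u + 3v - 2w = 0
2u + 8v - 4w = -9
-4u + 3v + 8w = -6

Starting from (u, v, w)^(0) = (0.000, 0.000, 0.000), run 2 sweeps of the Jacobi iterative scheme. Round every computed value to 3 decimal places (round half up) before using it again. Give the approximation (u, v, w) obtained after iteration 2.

(0.234, -1.500, -0.328)

Iteration 1:
  u = (0 - (3)·0.000 - (-2)·0.000) / (8) = 0.000
  v = (-9 - (2)·0.000 - (-4)·0.000) / (8) = -1.125
  w = (-6 - (-4)·0.000 - (3)·0.000) / (8) = -0.750
Iteration 2:
  u = (0 - (3)·-1.125 - (-2)·-0.750) / (8) = 0.234
  v = (-9 - (2)·0.000 - (-4)·-0.750) / (8) = -1.500
  w = (-6 - (-4)·0.000 - (3)·-1.125) / (8) = -0.328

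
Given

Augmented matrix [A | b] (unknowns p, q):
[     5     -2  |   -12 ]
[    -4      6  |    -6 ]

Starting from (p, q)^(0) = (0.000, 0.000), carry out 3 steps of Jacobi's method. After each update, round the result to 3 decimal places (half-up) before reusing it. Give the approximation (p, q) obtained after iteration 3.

(-3.440, -2.867)

Iteration 1:
  p = (-12 - (-2)·0.000) / (5) = -2.400
  q = (-6 - (-4)·0.000) / (6) = -1.000
Iteration 2:
  p = (-12 - (-2)·-1.000) / (5) = -2.800
  q = (-6 - (-4)·-2.400) / (6) = -2.600
Iteration 3:
  p = (-12 - (-2)·-2.600) / (5) = -3.440
  q = (-6 - (-4)·-2.800) / (6) = -2.867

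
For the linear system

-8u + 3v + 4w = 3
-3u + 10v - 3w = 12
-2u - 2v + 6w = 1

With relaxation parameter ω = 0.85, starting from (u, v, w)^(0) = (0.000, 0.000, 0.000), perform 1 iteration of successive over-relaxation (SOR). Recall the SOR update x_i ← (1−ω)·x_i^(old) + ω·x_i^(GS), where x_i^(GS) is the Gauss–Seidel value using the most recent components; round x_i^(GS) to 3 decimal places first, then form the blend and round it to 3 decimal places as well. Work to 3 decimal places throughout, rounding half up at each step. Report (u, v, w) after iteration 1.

Iteration 1:
  u: GS value = (3 - (3)·0.000 - (4)·0.000) / (-8) = -0.375;  u ← (1−ω)·0.000 + ω·-0.375 = -0.319
  v: GS value = (12 - (-3)·-0.319 - (-3)·0.000) / (10) = 1.104;  v ← (1−ω)·0.000 + ω·1.104 = 0.938
  w: GS value = (1 - (-2)·-0.319 - (-2)·0.938) / (6) = 0.373;  w ← (1−ω)·0.000 + ω·0.373 = 0.317

(-0.319, 0.938, 0.317)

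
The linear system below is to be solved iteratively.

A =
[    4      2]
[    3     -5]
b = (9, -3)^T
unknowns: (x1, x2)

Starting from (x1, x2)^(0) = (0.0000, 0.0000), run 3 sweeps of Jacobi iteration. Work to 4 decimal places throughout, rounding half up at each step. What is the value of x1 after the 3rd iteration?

1.2750

Iteration 1:
  x1 = (9 - (2)·0.0000) / (4) = 2.2500
  x2 = (-3 - (3)·0.0000) / (-5) = 0.6000
Iteration 2:
  x1 = (9 - (2)·0.6000) / (4) = 1.9500
  x2 = (-3 - (3)·2.2500) / (-5) = 1.9500
Iteration 3:
  x1 = (9 - (2)·1.9500) / (4) = 1.2750
  x2 = (-3 - (3)·1.9500) / (-5) = 1.7700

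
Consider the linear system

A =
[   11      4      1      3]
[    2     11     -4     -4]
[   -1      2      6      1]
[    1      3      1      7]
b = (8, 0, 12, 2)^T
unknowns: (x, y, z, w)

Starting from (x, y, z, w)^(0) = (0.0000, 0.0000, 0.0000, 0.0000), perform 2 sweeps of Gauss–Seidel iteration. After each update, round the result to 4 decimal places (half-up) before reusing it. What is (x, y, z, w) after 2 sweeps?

(0.5978, 0.6529, 1.8938, -0.3500)

Iteration 1:
  x = (8 - (4)·0.0000 - (1)·0.0000 - (3)·0.0000) / (11) = 0.7273
  y = (0 - (2)·0.7273 - (-4)·0.0000 - (-4)·0.0000) / (11) = -0.1322
  z = (12 - (-1)·0.7273 - (2)·-0.1322 - (1)·0.0000) / (6) = 2.1653
  w = (2 - (1)·0.7273 - (3)·-0.1322 - (1)·2.1653) / (7) = -0.0709
Iteration 2:
  x = (8 - (4)·-0.1322 - (1)·2.1653 - (3)·-0.0709) / (11) = 0.5978
  y = (0 - (2)·0.5978 - (-4)·2.1653 - (-4)·-0.0709) / (11) = 0.6529
  z = (12 - (-1)·0.5978 - (2)·0.6529 - (1)·-0.0709) / (6) = 1.8938
  w = (2 - (1)·0.5978 - (3)·0.6529 - (1)·1.8938) / (7) = -0.3500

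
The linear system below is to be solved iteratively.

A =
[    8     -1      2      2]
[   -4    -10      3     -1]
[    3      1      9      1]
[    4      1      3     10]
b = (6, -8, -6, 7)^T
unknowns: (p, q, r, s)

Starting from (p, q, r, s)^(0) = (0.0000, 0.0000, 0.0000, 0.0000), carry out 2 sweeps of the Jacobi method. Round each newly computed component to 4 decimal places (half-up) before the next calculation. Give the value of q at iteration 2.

0.2300

Iteration 1:
  p = (6 - (-1)·0.0000 - (2)·0.0000 - (2)·0.0000) / (8) = 0.7500
  q = (-8 - (-4)·0.0000 - (3)·0.0000 - (-1)·0.0000) / (-10) = 0.8000
  r = (-6 - (3)·0.0000 - (1)·0.0000 - (1)·0.0000) / (9) = -0.6667
  s = (7 - (4)·0.0000 - (1)·0.0000 - (3)·0.0000) / (10) = 0.7000
Iteration 2:
  p = (6 - (-1)·0.8000 - (2)·-0.6667 - (2)·0.7000) / (8) = 0.8417
  q = (-8 - (-4)·0.7500 - (3)·-0.6667 - (-1)·0.7000) / (-10) = 0.2300
  r = (-6 - (3)·0.7500 - (1)·0.8000 - (1)·0.7000) / (9) = -1.0833
  s = (7 - (4)·0.7500 - (1)·0.8000 - (3)·-0.6667) / (10) = 0.5200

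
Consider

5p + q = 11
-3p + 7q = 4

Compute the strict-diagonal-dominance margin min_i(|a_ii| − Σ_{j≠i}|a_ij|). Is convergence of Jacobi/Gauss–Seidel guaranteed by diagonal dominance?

row 1: |5| − (1) = 4
row 2: |7| − (3) = 4
minimum over rows = 4 → strictly diagonally dominant (convergence guaranteed)

4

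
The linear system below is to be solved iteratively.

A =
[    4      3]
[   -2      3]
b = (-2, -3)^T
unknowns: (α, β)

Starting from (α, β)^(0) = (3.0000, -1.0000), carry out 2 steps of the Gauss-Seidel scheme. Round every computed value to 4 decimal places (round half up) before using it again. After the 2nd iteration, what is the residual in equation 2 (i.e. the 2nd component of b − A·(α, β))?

Iteration 1:
  α = (-2 - (3)·-1.0000) / (4) = 0.2500
  β = (-3 - (-2)·0.2500) / (3) = -0.8333
Iteration 2:
  α = (-2 - (3)·-0.8333) / (4) = 0.1250
  β = (-3 - (-2)·0.1250) / (3) = -0.9167
Residual b − A·x = (0.2501, 0.0001)

0.0001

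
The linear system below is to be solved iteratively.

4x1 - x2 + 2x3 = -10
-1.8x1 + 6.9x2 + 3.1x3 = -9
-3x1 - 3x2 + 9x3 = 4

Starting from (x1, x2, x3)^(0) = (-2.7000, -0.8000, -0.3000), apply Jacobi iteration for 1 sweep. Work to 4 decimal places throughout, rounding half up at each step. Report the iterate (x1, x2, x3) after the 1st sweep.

Iteration 1:
  x1 = (-10 - (-1)·-0.8000 - (2)·-0.3000) / (4) = -2.5500
  x2 = (-9 - (-1.8)·-2.7000 - (3.1)·-0.3000) / (6.9) = -1.8739
  x3 = (4 - (-3)·-2.7000 - (-3)·-0.8000) / (9) = -0.7222

(-2.5500, -1.8739, -0.7222)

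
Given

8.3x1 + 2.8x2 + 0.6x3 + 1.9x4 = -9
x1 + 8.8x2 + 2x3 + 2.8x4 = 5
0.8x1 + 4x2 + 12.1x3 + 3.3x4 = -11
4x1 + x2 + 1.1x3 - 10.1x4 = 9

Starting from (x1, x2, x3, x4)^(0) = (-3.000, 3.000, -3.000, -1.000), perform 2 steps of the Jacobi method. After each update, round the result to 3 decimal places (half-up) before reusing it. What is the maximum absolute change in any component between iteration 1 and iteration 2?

Iteration 1:
  x1 = (-9 - (2.8)·3.000 - (0.6)·-3.000 - (1.9)·-1.000) / (8.3) = -1.651
  x2 = (5 - (1)·-3.000 - (2)·-3.000 - (2.8)·-1.000) / (8.8) = 1.909
  x3 = (-11 - (0.8)·-3.000 - (4)·3.000 - (3.3)·-1.000) / (12.1) = -1.430
  x4 = (9 - (4)·-3.000 - (1)·3.000 - (1.1)·-3.000) / (-10.1) = -2.109
Iteration 2:
  x1 = (-9 - (2.8)·1.909 - (0.6)·-1.430 - (1.9)·-2.109) / (8.3) = -1.142
  x2 = (5 - (1)·-1.651 - (2)·-1.430 - (2.8)·-2.109) / (8.8) = 1.752
  x3 = (-11 - (0.8)·-1.651 - (4)·1.909 - (3.3)·-2.109) / (12.1) = -0.856
  x4 = (9 - (4)·-1.651 - (1)·1.909 - (1.1)·-1.430) / (-10.1) = -1.512
Change: (0.509, -0.157, 0.574, 0.597) → max |·| = 0.597

0.597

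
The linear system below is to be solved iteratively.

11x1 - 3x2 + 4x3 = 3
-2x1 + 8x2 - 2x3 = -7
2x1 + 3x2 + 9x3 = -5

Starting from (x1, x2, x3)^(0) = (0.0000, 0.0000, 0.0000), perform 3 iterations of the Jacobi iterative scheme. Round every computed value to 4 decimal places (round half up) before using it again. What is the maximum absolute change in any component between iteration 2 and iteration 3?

0.1033

Iteration 1:
  x1 = (3 - (-3)·0.0000 - (4)·0.0000) / (11) = 0.2727
  x2 = (-7 - (-2)·0.0000 - (-2)·0.0000) / (8) = -0.8750
  x3 = (-5 - (2)·0.0000 - (3)·0.0000) / (9) = -0.5556
Iteration 2:
  x1 = (3 - (-3)·-0.8750 - (4)·-0.5556) / (11) = 0.2361
  x2 = (-7 - (-2)·0.2727 - (-2)·-0.5556) / (8) = -0.9457
  x3 = (-5 - (2)·0.2727 - (3)·-0.8750) / (9) = -0.3245
Iteration 3:
  x1 = (3 - (-3)·-0.9457 - (4)·-0.3245) / (11) = 0.1328
  x2 = (-7 - (-2)·0.2361 - (-2)·-0.3245) / (8) = -0.8971
  x3 = (-5 - (2)·0.2361 - (3)·-0.9457) / (9) = -0.2928
Change: (-0.1033, 0.0486, 0.0317) → max |·| = 0.1033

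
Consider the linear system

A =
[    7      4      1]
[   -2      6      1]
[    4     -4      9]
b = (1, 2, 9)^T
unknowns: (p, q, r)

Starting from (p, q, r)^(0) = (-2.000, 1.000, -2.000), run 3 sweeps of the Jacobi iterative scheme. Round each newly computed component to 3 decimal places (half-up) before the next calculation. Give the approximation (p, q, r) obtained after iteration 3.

(0.050, 0.093, 1.039)

Iteration 1:
  p = (1 - (4)·1.000 - (1)·-2.000) / (7) = -0.143
  q = (2 - (-2)·-2.000 - (1)·-2.000) / (6) = 0.000
  r = (9 - (4)·-2.000 - (-4)·1.000) / (9) = 2.333
Iteration 2:
  p = (1 - (4)·0.000 - (1)·2.333) / (7) = -0.190
  q = (2 - (-2)·-0.143 - (1)·2.333) / (6) = -0.103
  r = (9 - (4)·-0.143 - (-4)·0.000) / (9) = 1.064
Iteration 3:
  p = (1 - (4)·-0.103 - (1)·1.064) / (7) = 0.050
  q = (2 - (-2)·-0.190 - (1)·1.064) / (6) = 0.093
  r = (9 - (4)·-0.190 - (-4)·-0.103) / (9) = 1.039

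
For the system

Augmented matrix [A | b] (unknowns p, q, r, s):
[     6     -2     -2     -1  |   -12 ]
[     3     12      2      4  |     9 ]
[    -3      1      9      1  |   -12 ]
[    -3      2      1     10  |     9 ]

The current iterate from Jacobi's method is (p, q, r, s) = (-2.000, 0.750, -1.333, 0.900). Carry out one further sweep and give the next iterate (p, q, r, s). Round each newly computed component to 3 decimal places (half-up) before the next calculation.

One sweep:
  p = (-12 - (-2)·0.750 - (-2)·-1.333 - (-1)·0.900) / (6) = -2.044
  q = (9 - (3)·-2.000 - (2)·-1.333 - (4)·0.900) / (12) = 1.172
  r = (-12 - (-3)·-2.000 - (1)·0.750 - (1)·0.900) / (9) = -2.183
  s = (9 - (-3)·-2.000 - (2)·0.750 - (1)·-1.333) / (10) = 0.283

(-2.044, 1.172, -2.183, 0.283)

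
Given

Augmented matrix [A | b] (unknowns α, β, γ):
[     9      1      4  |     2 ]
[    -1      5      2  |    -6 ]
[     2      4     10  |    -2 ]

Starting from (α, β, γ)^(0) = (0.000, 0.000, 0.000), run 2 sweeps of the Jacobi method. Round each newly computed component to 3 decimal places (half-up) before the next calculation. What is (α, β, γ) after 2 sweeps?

(0.444, -1.076, 0.236)

Iteration 1:
  α = (2 - (1)·0.000 - (4)·0.000) / (9) = 0.222
  β = (-6 - (-1)·0.000 - (2)·0.000) / (5) = -1.200
  γ = (-2 - (2)·0.000 - (4)·0.000) / (10) = -0.200
Iteration 2:
  α = (2 - (1)·-1.200 - (4)·-0.200) / (9) = 0.444
  β = (-6 - (-1)·0.222 - (2)·-0.200) / (5) = -1.076
  γ = (-2 - (2)·0.222 - (4)·-1.200) / (10) = 0.236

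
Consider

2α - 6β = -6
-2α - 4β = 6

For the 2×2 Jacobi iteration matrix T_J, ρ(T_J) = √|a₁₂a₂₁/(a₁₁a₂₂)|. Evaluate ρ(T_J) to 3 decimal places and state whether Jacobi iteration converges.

1.225

a₁₂a₂₁/(a₁₁a₂₂) = (-6)·(-2) / ((2)·(-4)) = -1.500000
ρ = √|-1.500000| = √1.500000 = 1.225
ρ > 1, so Jacobi diverges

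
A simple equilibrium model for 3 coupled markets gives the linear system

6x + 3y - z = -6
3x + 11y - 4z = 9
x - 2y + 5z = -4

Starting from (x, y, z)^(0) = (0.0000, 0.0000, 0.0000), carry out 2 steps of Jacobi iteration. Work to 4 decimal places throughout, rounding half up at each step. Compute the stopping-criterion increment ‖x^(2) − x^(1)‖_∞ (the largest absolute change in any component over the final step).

Iteration 1:
  x = (-6 - (3)·0.0000 - (-1)·0.0000) / (6) = -1.0000
  y = (9 - (3)·0.0000 - (-4)·0.0000) / (11) = 0.8182
  z = (-4 - (1)·0.0000 - (-2)·0.0000) / (5) = -0.8000
Iteration 2:
  x = (-6 - (3)·0.8182 - (-1)·-0.8000) / (6) = -1.5424
  y = (9 - (3)·-1.0000 - (-4)·-0.8000) / (11) = 0.8000
  z = (-4 - (1)·-1.0000 - (-2)·0.8182) / (5) = -0.2727
Change: (-0.5424, -0.0182, 0.5273) → max |·| = 0.5424

0.5424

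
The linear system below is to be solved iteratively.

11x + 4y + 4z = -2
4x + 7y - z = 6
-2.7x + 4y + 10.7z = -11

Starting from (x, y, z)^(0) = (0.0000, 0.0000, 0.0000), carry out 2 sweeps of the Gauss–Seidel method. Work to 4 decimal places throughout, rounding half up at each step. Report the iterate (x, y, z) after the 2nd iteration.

Iteration 1:
  x = (-2 - (4)·0.0000 - (4)·0.0000) / (11) = -0.1818
  y = (6 - (4)·-0.1818 - (-1)·0.0000) / (7) = 0.9610
  z = (-11 - (-2.7)·-0.1818 - (4)·0.9610) / (10.7) = -1.4332
Iteration 2:
  x = (-2 - (4)·0.9610 - (4)·-1.4332) / (11) = -0.0101
  y = (6 - (4)·-0.0101 - (-1)·-1.4332) / (7) = 0.6582
  z = (-11 - (-2.7)·-0.0101 - (4)·0.6582) / (10.7) = -1.2766

(-0.0101, 0.6582, -1.2766)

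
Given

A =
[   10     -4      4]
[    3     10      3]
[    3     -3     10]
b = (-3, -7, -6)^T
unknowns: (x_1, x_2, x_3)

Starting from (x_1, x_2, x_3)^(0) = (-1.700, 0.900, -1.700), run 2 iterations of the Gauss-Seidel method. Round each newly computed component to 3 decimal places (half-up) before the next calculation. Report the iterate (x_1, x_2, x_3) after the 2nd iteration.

(-0.086, -0.390, -0.691)

Iteration 1:
  x_1 = (-3 - (-4)·0.900 - (4)·-1.700) / (10) = 0.740
  x_2 = (-7 - (3)·0.740 - (3)·-1.700) / (10) = -0.412
  x_3 = (-6 - (3)·0.740 - (-3)·-0.412) / (10) = -0.946
Iteration 2:
  x_1 = (-3 - (-4)·-0.412 - (4)·-0.946) / (10) = -0.086
  x_2 = (-7 - (3)·-0.086 - (3)·-0.946) / (10) = -0.390
  x_3 = (-6 - (3)·-0.086 - (-3)·-0.390) / (10) = -0.691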